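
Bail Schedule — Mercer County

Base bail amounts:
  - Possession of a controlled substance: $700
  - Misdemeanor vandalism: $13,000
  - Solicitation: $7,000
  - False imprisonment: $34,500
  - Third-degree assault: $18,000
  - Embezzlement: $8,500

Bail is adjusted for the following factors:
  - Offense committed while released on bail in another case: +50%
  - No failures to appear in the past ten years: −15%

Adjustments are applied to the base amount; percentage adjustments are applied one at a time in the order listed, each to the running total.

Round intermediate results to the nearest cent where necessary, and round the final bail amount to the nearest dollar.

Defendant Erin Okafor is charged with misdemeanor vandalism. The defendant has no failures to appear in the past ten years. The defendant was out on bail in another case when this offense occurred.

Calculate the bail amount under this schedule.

Base amounts from the schedule: misdemeanor vandalism $13,000.
Single charge. Combined base = $13,000.
Offense committed while released on bail in another case (+50%): $13,000 × 1.5 = $19,500.
No failures to appear in the past ten years (−15%): $19,500 × 0.85 = $16,575.

$16,575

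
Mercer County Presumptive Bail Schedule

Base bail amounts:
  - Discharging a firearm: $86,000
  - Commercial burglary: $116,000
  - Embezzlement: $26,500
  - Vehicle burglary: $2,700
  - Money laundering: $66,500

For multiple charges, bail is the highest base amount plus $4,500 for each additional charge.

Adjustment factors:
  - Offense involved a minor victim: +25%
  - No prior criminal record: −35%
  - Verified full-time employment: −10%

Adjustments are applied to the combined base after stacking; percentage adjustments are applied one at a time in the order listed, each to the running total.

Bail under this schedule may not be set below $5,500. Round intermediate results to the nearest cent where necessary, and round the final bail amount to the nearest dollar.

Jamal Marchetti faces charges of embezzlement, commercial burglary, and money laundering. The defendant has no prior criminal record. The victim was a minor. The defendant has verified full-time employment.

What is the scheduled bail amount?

$91,406

Base amounts from the schedule: embezzlement $26,500; commercial burglary $116,000; money laundering $66,500.
Stacking rule: highest base plus $4,500 per additional charge. Highest is commercial burglary at $116,000; 2 additional charges → +$9,000. Combined base = $125,000.
Offense involved a minor victim (+25%): $125,000 × 1.25 = $156,250.
No prior criminal record (−35%): $156,250 × 0.65 = $101,562.50.
Verified full-time employment (−10%): $101,562.50 × 0.9 = $91,406.25.
$91,406.25 is at or above the $5,500 minimum.
Rounded to the nearest dollar: $91,406.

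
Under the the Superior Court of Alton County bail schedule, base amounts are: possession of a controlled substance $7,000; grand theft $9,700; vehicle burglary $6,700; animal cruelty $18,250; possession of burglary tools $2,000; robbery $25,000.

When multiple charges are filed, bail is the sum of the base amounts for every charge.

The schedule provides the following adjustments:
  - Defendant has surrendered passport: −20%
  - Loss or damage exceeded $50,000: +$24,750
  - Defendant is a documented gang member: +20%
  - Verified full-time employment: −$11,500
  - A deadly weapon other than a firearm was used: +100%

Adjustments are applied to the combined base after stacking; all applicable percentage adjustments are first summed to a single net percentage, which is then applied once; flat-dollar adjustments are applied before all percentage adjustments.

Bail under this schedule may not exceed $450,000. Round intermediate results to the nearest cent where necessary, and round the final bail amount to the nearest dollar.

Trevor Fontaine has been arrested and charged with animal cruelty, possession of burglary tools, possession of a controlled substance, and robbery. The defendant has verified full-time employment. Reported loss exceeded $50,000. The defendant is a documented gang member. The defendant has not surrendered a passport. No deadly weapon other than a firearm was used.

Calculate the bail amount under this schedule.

Base amounts from the schedule: animal cruelty $18,250; possession of burglary tools $2,000; possession of a controlled substance $7,000; robbery $25,000.
Stacking rule: sum of all bases. $18,250 + $2,000 + $7,000 + $25,000 = $52,250.
Loss or damage exceeded $50,000 (+$24,750 flat): $52,250 + $24,750 = $77,000.
Verified full-time employment (−$11,500 flat): $77,000 − $11,500 = $65,500.
Defendant is a documented gang member (+20%): $65,500 × 1.2 = $78,600.
$78,600 is within the $450,000 maximum.

$78,600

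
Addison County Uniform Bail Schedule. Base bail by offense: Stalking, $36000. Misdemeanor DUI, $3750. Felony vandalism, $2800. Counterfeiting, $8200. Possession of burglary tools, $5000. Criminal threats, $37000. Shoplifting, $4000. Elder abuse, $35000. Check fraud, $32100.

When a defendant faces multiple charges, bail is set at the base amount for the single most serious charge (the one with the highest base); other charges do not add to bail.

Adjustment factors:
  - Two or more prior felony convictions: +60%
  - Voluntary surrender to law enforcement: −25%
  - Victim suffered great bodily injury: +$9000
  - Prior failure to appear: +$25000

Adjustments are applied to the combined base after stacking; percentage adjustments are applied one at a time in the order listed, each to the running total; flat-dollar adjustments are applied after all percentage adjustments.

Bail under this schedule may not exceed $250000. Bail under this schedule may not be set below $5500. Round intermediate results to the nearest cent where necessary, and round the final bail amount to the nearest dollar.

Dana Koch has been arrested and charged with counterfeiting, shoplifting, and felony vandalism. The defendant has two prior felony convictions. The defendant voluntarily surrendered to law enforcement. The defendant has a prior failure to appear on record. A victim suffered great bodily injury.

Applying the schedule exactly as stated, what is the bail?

$43840

Base amounts from the schedule: counterfeiting $8200; shoplifting $4000; felony vandalism $2800.
Stacking rule: use the highest base only. Highest is counterfeiting at $8200. Combined base = $8200.
Two or more prior felony convictions (+60%): $8200 × 1.6 = $13120.
Voluntary surrender to law enforcement (−25%): $13120 × 0.75 = $9840.
Victim suffered great bodily injury (+$9000 flat): $9840 + $9000 = $18840.
Prior failure to appear (+$25000 flat): $18840 + $25000 = $43840.
$43840 is within the $250000 maximum.
$43840 is at or above the $5500 minimum.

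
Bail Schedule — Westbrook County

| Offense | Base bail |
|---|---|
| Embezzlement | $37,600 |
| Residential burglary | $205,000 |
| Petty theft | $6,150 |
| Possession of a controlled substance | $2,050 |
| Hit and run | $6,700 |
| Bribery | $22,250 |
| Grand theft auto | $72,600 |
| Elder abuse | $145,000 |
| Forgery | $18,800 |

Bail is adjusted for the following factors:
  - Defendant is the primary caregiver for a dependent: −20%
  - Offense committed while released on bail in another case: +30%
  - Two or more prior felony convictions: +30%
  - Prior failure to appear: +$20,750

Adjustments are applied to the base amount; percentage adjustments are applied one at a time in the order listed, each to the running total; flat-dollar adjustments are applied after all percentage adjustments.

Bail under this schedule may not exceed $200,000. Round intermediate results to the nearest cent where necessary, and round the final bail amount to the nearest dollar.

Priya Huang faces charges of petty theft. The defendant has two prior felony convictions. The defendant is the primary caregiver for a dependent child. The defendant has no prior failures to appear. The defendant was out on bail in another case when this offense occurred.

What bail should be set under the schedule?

Base amounts from the schedule: petty theft $6,150.
Single charge. Combined base = $6,150.
Defendant is the primary caregiver for a dependent (−20%): $6,150 × 0.8 = $4,920.
Offense committed while released on bail in another case (+30%): $4,920 × 1.3 = $6,396.
Two or more prior felony convictions (+30%): $6,396 × 1.3 = $8,314.80.
$8,314.80 is within the $200,000 maximum.
Rounded to the nearest dollar: $8,315.

$8,315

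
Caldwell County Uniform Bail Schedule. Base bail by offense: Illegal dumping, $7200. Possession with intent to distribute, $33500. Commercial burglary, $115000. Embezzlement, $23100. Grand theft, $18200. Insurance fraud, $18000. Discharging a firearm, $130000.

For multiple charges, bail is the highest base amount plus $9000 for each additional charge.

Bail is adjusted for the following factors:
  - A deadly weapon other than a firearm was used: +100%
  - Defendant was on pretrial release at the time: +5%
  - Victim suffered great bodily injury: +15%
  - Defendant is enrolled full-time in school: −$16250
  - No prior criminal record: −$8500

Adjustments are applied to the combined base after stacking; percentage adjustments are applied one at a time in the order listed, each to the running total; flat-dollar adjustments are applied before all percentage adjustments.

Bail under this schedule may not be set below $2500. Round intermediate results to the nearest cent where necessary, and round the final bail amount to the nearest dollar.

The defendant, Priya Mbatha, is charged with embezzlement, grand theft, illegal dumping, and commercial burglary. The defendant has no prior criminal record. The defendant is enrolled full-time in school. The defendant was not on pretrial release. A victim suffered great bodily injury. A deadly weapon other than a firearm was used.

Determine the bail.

Base amounts from the schedule: embezzlement $23100; grand theft $18200; illegal dumping $7200; commercial burglary $115000.
Stacking rule: highest base plus $9000 per additional charge. Highest is commercial burglary at $115000; 3 additional charges → +$27000. Combined base = $142000.
Defendant is enrolled full-time in school (−$16250 flat): $142000 − $16250 = $125750.
No prior criminal record (−$8500 flat): $125750 − $8500 = $117250.
A deadly weapon other than a firearm was used (+100%): $117250 × 2 = $234500.
Victim suffered great bodily injury (+15%): $234500 × 1.15 = $269675.
$269675 is at or above the $2500 minimum.

$269675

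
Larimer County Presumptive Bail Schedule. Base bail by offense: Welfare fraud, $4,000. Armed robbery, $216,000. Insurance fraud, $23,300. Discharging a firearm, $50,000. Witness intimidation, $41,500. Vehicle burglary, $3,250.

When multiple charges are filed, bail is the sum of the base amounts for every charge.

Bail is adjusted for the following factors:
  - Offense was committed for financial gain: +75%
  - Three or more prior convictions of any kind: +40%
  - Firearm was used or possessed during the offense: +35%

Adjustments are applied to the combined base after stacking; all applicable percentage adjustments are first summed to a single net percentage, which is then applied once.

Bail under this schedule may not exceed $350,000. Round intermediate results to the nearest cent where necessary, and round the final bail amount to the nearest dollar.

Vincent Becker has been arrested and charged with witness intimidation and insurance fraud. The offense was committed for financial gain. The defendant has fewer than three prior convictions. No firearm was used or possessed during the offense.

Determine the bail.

$113,400

Base amounts from the schedule: witness intimidation $41,500; insurance fraud $23,300.
Stacking rule: sum of all bases. $41,500 + $23,300 = $64,800.
Offense was committed for financial gain (+75%): $64,800 × 1.75 = $113,400.
$113,400 is within the $350,000 maximum.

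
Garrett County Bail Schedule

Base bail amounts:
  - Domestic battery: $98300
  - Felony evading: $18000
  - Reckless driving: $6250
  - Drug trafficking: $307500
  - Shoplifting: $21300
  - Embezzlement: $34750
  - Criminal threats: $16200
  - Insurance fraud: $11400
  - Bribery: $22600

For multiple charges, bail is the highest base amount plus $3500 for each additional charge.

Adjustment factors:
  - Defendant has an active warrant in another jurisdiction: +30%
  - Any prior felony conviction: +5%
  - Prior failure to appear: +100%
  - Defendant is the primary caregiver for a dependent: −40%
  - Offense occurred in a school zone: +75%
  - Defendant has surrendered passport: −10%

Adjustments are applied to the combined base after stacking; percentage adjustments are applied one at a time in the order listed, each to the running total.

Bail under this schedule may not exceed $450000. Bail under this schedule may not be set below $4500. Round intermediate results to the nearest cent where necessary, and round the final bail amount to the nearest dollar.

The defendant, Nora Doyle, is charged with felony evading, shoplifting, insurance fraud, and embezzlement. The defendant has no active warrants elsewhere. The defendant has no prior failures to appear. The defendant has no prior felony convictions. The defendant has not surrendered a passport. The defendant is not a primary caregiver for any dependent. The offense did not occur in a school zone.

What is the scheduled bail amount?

Base amounts from the schedule: felony evading $18000; shoplifting $21300; insurance fraud $11400; embezzlement $34750.
Stacking rule: highest base plus $3500 per additional charge. Highest is embezzlement at $34750; 3 additional charges → +$10500. Combined base = $45250.
No adjustment factors apply to this defendant.
$45250 is within the $450000 maximum.
$45250 is at or above the $4500 minimum.

$45250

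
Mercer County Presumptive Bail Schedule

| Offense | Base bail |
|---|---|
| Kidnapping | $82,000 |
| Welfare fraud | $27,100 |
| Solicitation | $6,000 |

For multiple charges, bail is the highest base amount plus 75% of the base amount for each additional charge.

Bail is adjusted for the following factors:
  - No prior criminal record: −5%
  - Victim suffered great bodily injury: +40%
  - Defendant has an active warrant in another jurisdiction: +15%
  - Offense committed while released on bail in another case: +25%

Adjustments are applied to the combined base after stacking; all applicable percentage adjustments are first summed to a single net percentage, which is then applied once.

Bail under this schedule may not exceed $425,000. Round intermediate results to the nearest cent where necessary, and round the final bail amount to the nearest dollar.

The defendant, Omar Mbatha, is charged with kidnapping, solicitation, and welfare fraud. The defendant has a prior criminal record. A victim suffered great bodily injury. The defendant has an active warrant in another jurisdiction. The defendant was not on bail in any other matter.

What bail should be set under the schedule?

Base amounts from the schedule: kidnapping $82,000; solicitation $6,000; welfare fraud $27,100.
Stacking rule: highest base plus 75% of each additional charge. Highest is kidnapping at $82,000. Additional: $6,000 × 75% = $4,500; $27,100 × 75% = $20,325. Combined base = $82,000 + $24,825 = $106,825.
Net percentage adjustment: +40% +15% = +55%. $106,825 × 1.55 = $165,578.75.
$165,578.75 is within the $425,000 maximum.
Rounded to the nearest dollar: $165,579.

$165,579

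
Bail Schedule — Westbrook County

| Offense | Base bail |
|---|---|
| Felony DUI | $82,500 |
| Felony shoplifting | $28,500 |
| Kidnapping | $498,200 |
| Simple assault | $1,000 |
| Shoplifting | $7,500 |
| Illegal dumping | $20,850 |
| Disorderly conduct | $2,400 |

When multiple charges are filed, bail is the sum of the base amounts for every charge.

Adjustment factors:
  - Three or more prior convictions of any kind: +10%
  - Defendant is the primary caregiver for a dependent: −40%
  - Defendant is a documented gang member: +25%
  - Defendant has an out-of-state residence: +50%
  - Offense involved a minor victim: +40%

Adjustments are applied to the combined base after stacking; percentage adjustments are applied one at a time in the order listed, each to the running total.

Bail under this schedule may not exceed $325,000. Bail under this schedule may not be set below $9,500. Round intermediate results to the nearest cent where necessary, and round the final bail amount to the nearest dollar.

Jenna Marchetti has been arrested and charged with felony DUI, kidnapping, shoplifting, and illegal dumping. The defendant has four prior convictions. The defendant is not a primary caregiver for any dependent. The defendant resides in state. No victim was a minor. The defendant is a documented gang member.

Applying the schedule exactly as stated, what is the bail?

$325,000

Base amounts from the schedule: felony DUI $82,500; kidnapping $498,200; shoplifting $7,500; illegal dumping $20,850.
Stacking rule: sum of all bases. $82,500 + $498,200 + $7,500 + $20,850 = $609,050.
Three or more prior convictions of any kind (+10%): $609,050 × 1.1 = $669,955.
Defendant is a documented gang member (+25%): $669,955 × 1.25 = $837,443.75.
Result $837,443.75 exceeds the maximum of $325,000; bail is capped at $325,000.
$325,000 is at or above the $9,500 minimum.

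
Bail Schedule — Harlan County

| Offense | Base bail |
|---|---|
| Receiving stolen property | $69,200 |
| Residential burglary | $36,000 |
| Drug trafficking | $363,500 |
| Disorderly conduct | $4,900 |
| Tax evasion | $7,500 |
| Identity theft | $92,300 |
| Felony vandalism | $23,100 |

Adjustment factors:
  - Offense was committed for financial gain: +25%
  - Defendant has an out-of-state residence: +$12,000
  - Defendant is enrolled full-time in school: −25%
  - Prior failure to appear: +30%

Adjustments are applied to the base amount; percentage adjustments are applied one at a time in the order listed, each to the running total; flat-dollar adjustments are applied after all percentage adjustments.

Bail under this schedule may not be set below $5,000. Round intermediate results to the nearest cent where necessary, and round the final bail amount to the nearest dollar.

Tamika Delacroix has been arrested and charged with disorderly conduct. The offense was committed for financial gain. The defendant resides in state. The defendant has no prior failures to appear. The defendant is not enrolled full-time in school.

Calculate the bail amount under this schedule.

Base amounts from the schedule: disorderly conduct $4,900.
Single charge. Combined base = $4,900.
Offense was committed for financial gain (+25%): $4,900 × 1.25 = $6,125.
$6,125 is at or above the $5,000 minimum.

$6,125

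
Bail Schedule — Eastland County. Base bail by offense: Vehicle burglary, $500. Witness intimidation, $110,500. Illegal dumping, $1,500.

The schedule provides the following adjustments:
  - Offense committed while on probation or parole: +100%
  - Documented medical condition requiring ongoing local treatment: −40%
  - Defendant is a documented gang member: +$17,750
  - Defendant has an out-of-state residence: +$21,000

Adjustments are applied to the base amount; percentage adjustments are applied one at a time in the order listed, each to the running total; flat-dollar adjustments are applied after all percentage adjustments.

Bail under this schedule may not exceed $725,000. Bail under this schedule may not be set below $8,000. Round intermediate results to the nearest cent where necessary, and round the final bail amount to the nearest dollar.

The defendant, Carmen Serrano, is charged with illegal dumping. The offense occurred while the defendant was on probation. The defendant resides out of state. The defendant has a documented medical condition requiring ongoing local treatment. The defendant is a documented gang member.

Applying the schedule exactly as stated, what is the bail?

$40,550

Base amounts from the schedule: illegal dumping $1,500.
Single charge. Combined base = $1,500.
Offense committed while on probation or parole (+100%): $1,500 × 2 = $3,000.
Documented medical condition requiring ongoing local treatment (−40%): $3,000 × 0.6 = $1,800.
Defendant is a documented gang member (+$17,750 flat): $1,800 + $17,750 = $19,550.
Defendant has an out-of-state residence (+$21,000 flat): $19,550 + $21,000 = $40,550.
$40,550 is within the $725,000 maximum.
$40,550 is at or above the $8,000 minimum.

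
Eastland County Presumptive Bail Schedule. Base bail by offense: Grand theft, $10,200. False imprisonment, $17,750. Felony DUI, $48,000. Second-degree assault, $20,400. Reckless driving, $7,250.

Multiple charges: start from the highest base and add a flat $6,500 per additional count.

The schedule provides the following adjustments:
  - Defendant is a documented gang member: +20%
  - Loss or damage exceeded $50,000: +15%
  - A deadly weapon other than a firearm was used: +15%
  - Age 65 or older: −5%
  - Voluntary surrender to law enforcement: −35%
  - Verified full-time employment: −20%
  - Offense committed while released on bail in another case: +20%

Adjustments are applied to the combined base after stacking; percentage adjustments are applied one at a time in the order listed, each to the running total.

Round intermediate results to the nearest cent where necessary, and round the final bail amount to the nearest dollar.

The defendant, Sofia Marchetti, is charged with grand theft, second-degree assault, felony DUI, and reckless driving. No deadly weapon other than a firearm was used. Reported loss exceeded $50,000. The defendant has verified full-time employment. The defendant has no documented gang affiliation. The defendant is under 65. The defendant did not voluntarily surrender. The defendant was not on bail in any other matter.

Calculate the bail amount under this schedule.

Base amounts from the schedule: grand theft $10,200; second-degree assault $20,400; felony DUI $48,000; reckless driving $7,250.
Stacking rule: highest base plus $6,500 per additional charge. Highest is felony DUI at $48,000; 3 additional charges → +$19,500. Combined base = $67,500.
Loss or damage exceeded $50,000 (+15%): $67,500 × 1.15 = $77,625.
Verified full-time employment (−20%): $77,625 × 0.8 = $62,100.

$62,100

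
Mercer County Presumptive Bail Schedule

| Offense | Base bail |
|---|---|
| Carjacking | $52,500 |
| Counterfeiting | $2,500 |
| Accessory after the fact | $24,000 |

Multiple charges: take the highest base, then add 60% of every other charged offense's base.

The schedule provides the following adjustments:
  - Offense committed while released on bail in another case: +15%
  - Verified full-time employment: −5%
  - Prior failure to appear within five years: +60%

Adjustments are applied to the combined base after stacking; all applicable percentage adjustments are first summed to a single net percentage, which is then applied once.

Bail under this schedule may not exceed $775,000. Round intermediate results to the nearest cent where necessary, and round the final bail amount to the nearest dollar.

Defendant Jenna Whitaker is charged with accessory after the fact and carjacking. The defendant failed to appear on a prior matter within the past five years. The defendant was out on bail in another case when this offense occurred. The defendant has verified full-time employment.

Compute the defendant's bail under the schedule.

$113,730

Base amounts from the schedule: accessory after the fact $24,000; carjacking $52,500.
Stacking rule: highest base plus 60% of each additional charge. Highest is carjacking at $52,500. Additional: $24,000 × 60% = $14,400. Combined base = $52,500 + $14,400 = $66,900.
Net percentage adjustment: +15% −5% +60% = +70%. $66,900 × 1.7 = $113,730.
$113,730 is within the $775,000 maximum.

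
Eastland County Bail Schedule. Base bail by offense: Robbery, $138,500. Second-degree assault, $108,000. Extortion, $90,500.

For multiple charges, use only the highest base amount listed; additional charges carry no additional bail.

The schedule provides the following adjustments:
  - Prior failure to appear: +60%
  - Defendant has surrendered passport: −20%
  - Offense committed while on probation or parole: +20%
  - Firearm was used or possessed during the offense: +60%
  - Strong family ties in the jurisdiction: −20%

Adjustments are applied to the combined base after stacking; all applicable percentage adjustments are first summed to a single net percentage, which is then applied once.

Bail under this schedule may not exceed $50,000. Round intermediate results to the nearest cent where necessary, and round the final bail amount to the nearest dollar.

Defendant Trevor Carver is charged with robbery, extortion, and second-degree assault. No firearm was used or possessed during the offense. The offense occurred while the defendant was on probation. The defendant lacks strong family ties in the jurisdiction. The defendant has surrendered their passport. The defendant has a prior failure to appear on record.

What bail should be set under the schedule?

$50,000

Base amounts from the schedule: robbery $138,500; extortion $90,500; second-degree assault $108,000.
Stacking rule: use the highest base only. Highest is robbery at $138,500. Combined base = $138,500.
Net percentage adjustment: +60% −20% +20% = +60%. $138,500 × 1.6 = $221,600.
Result $221,600 exceeds the maximum of $50,000; bail is capped at $50,000.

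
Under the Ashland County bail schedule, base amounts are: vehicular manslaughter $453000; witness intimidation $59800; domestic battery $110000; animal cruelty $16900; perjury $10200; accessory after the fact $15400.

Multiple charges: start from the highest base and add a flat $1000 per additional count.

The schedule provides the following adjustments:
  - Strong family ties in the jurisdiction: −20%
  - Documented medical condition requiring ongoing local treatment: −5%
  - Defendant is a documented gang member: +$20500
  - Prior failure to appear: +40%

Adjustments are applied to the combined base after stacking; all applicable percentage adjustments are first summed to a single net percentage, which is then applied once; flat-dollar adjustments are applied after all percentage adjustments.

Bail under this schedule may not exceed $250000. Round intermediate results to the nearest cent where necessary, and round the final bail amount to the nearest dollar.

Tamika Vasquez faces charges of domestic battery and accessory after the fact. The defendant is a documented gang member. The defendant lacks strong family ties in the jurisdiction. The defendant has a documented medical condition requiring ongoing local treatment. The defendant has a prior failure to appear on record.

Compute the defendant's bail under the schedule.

Base amounts from the schedule: domestic battery $110000; accessory after the fact $15400.
Stacking rule: highest base plus $1000 per additional charge. Highest is domestic battery at $110000; 1 additional charge → +$1000. Combined base = $111000.
Net percentage adjustment: −5% +40% = +35%. $111000 × 1.35 = $149850.
Defendant is a documented gang member (+$20500 flat): $149850 + $20500 = $170350.
$170350 is within the $250000 maximum.

$170350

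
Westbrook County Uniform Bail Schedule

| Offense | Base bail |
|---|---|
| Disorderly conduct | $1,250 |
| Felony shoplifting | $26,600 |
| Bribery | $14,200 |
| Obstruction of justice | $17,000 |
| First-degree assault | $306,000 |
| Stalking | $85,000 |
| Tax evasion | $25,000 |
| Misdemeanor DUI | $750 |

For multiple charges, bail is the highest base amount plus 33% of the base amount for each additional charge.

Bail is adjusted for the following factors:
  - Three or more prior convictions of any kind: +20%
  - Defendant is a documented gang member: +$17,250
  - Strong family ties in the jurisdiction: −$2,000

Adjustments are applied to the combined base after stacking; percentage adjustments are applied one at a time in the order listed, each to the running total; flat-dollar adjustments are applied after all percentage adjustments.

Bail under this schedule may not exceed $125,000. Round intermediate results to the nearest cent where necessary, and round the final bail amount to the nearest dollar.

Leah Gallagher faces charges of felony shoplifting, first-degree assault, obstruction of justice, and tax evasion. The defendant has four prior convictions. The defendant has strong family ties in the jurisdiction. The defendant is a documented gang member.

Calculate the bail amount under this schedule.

Base amounts from the schedule: felony shoplifting $26,600; first-degree assault $306,000; obstruction of justice $17,000; tax evasion $25,000.
Stacking rule: highest base plus 33% of each additional charge. Highest is first-degree assault at $306,000. Additional: $26,600 × 33% = $8,778; $17,000 × 33% = $5,610; $25,000 × 33% = $8,250. Combined base = $306,000 + $22,638 = $328,638.
Three or more prior convictions of any kind (+20%): $328,638 × 1.2 = $394,365.60.
Defendant is a documented gang member (+$17,250 flat): $394,365.60 + $17,250 = $411,615.60.
Strong family ties in the jurisdiction (−$2,000 flat): $411,615.60 − $2,000 = $409,615.60.
Result $409,615.60 exceeds the maximum of $125,000; bail is capped at $125,000.

$125,000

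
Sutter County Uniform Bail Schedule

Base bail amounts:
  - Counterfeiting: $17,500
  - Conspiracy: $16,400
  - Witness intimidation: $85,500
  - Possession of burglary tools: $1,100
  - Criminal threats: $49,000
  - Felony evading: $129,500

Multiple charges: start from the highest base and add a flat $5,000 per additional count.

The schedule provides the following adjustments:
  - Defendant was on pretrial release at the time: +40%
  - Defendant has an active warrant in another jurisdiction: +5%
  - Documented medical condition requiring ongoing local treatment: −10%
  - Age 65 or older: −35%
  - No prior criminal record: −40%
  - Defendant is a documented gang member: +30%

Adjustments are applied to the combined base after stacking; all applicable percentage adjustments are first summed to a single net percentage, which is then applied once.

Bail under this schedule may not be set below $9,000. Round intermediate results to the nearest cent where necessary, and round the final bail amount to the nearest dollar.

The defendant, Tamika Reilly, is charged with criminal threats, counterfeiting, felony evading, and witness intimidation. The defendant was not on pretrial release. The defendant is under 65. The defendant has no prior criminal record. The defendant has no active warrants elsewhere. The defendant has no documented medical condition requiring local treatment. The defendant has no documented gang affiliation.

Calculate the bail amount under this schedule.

Base amounts from the schedule: criminal threats $49,000; counterfeiting $17,500; felony evading $129,500; witness intimidation $85,500.
Stacking rule: highest base plus $5,000 per additional charge. Highest is felony evading at $129,500; 3 additional charges → +$15,000. Combined base = $144,500.
No prior criminal record (−40%): $144,500 × 0.6 = $86,700.
$86,700 is at or above the $9,000 minimum.

$86,700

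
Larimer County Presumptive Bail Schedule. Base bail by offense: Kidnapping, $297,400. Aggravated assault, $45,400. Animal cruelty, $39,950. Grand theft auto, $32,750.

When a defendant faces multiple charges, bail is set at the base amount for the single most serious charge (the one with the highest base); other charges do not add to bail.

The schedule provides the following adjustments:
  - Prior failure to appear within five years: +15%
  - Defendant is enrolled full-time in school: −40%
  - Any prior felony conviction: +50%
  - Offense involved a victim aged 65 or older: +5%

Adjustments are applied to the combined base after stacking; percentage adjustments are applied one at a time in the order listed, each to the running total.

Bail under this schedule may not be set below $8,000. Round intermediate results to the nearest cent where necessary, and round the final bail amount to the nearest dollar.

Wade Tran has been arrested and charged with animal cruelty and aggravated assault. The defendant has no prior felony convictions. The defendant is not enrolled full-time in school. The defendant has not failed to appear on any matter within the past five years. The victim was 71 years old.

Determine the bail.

$47,670

Base amounts from the schedule: animal cruelty $39,950; aggravated assault $45,400.
Stacking rule: use the highest base only. Highest is aggravated assault at $45,400. Combined base = $45,400.
Offense involved a victim aged 65 or older (+5%): $45,400 × 1.05 = $47,670.
$47,670 is at or above the $8,000 minimum.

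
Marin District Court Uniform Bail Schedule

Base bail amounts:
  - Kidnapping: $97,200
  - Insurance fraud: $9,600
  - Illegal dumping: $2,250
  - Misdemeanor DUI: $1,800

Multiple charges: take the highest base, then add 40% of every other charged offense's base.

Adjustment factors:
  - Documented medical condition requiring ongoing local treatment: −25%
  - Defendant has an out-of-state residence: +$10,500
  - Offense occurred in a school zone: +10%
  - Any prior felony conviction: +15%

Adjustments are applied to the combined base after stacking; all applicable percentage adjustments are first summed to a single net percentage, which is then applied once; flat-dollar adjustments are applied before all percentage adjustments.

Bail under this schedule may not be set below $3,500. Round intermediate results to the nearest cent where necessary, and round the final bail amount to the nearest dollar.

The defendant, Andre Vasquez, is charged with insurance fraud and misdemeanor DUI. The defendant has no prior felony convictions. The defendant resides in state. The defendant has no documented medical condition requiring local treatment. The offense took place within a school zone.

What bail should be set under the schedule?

$11,352

Base amounts from the schedule: insurance fraud $9,600; misdemeanor DUI $1,800.
Stacking rule: highest base plus 40% of each additional charge. Highest is insurance fraud at $9,600. Additional: $1,800 × 40% = $720. Combined base = $9,600 + $720 = $10,320.
Offense occurred in a school zone (+10%): $10,320 × 1.1 = $11,352.
$11,352 is at or above the $3,500 minimum.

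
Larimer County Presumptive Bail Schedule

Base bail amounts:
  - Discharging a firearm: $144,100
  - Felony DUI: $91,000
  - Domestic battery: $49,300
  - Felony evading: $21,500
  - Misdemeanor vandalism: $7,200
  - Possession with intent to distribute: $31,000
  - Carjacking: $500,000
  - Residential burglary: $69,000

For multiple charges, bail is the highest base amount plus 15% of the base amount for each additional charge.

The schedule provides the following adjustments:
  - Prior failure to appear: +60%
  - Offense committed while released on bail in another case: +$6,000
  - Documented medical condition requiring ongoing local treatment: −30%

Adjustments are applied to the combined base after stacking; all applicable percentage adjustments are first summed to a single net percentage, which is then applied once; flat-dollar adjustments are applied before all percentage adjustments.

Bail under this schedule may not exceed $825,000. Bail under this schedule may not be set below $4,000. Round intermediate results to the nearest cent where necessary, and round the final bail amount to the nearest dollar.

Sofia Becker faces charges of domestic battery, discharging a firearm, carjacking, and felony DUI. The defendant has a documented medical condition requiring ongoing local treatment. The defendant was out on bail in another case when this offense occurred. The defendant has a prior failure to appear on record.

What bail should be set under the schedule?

$713,258

Base amounts from the schedule: domestic battery $49,300; discharging a firearm $144,100; carjacking $500,000; felony DUI $91,000.
Stacking rule: highest base plus 15% of each additional charge. Highest is carjacking at $500,000. Additional: $49,300 × 15% = $7,395; $144,100 × 15% = $21,615; $91,000 × 15% = $13,650. Combined base = $500,000 + $42,660 = $542,660.
Offense committed while released on bail in another case (+$6,000 flat): $542,660 + $6,000 = $548,660.
Net percentage adjustment: +60% −30% = +30%. $548,660 × 1.3 = $713,258.
$713,258 is within the $825,000 maximum.
$713,258 is at or above the $4,000 minimum.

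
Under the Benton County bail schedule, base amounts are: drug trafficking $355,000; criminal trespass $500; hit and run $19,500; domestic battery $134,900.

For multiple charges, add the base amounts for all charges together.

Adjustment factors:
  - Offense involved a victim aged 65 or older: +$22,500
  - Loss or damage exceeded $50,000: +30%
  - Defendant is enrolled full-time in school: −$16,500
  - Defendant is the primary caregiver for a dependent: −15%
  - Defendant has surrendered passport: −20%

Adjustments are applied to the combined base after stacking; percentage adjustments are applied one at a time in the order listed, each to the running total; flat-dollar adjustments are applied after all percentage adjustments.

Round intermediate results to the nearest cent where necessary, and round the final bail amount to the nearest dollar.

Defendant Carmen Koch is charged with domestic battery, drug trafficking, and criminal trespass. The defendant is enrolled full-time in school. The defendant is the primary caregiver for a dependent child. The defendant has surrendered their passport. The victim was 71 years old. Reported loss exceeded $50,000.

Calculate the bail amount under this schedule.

$439,514

Base amounts from the schedule: domestic battery $134,900; drug trafficking $355,000; criminal trespass $500.
Stacking rule: sum of all bases. $134,900 + $355,000 + $500 = $490,400.
Loss or damage exceeded $50,000 (+30%): $490,400 × 1.3 = $637,520.
Defendant is the primary caregiver for a dependent (−15%): $637,520 × 0.85 = $541,892.
Defendant has surrendered passport (−20%): $541,892 × 0.8 = $433,513.60.
Offense involved a victim aged 65 or older (+$22,500 flat): $433,513.60 + $22,500 = $456,013.60.
Defendant is enrolled full-time in school (−$16,500 flat): $456,013.60 − $16,500 = $439,513.60.
Rounded to the nearest dollar: $439,514.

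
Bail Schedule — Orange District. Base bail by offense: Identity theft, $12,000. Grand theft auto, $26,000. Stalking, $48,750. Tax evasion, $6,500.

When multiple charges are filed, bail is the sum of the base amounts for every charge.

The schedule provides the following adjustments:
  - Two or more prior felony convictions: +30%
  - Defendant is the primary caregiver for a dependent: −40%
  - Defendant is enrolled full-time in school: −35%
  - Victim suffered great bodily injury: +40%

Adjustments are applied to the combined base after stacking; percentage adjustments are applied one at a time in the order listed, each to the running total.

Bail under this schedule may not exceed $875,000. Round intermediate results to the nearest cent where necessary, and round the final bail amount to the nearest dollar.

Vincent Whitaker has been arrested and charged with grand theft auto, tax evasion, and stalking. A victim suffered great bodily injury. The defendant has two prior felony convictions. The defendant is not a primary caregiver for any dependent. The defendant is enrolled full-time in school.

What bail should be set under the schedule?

Base amounts from the schedule: grand theft auto $26,000; tax evasion $6,500; stalking $48,750.
Stacking rule: sum of all bases. $26,000 + $6,500 + $48,750 = $81,250.
Two or more prior felony convictions (+30%): $81,250 × 1.3 = $105,625.
Defendant is enrolled full-time in school (−35%): $105,625 × 0.65 = $68,656.25.
Victim suffered great bodily injury (+40%): $68,656.25 × 1.4 = $96,118.75.
$96,118.75 is within the $875,000 maximum.
Rounded to the nearest dollar: $96,119.

$96,119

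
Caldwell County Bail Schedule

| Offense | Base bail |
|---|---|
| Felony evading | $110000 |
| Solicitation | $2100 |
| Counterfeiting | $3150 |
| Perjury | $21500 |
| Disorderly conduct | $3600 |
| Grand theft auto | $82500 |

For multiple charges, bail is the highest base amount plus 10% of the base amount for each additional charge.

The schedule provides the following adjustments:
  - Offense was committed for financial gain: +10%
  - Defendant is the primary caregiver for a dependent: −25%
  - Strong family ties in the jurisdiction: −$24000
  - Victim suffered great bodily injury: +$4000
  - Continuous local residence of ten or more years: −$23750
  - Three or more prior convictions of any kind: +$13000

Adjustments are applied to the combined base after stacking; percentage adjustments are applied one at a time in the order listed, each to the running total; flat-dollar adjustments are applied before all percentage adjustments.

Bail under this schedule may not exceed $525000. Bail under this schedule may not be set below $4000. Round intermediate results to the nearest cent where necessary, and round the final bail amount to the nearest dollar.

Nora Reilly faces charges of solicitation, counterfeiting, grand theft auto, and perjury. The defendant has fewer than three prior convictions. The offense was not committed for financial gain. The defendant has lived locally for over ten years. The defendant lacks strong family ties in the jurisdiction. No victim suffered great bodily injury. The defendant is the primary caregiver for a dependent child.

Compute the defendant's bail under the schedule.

$46069

Base amounts from the schedule: solicitation $2100; counterfeiting $3150; grand theft auto $82500; perjury $21500.
Stacking rule: highest base plus 10% of each additional charge. Highest is grand theft auto at $82500. Additional: $2100 × 10% = $210; $3150 × 10% = $315; $21500 × 10% = $2150. Combined base = $82500 + $2675 = $85175.
Continuous local residence of ten or more years (−$23750 flat): $85175 − $23750 = $61425.
Defendant is the primary caregiver for a dependent (−25%): $61425 × 0.75 = $46068.75.
$46068.75 is within the $525000 maximum.
$46068.75 is at or above the $4000 minimum.
Rounded to the nearest dollar: $46069.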